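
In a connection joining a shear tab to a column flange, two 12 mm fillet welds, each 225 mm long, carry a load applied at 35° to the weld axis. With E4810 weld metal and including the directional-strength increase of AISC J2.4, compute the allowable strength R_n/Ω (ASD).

E48XX → F_EXX = 480 MPa.
t_e = 0.707 × 12 = 8.484 mm; A_we = 8.484 × 450 = 3818 mm².
Directional factor: 1.0 + 0.5 sin^1.5(35°) = 1.217.
F_nw = 0.6 × 480 × 1.217 = 350.6 MPa.
R_n/Ω = (350.6 × 3818) / 2.0 × 10⁻³ = 669.2 kN.

R_n/Ω ≈ 669 kN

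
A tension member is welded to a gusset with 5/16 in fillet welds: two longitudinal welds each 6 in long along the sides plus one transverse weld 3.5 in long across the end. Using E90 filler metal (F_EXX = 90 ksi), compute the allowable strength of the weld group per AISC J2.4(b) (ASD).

R_n/Ω ≈ 92.5 kip

t_e = 0.707 × 0.3125 = 0.2209 in.
R_nwl = 0.6 × 90 × 0.2209 × 12 = 143.2 kip (longitudinal, 2 welds).
R_nwt = 0.6 × 90 × 0.2209 × 3.5 = 41.76 kip (transverse, base value).
(i) R_nwl + R_nwt = 184.9 kip; (ii) 0.85 R_nwl + 1.5 R_nwt = 184.3 kip.
R_n = max = 184.9 kip [governs: (i)]; R_n/Ω = 92.46 kip.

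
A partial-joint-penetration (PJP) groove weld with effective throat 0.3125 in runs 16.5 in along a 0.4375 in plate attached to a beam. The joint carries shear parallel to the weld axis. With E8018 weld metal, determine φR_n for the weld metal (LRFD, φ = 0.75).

E80XX → F_EXX = 80 ksi.
Effective throat (given) t_e = 0.3125 in.
A_we = 0.3125 × 16.5 = 5.156 in².
F_nw = 0.6 F_EXX = 48 ksi.
φR_n = 0.75 × 48 × 5.156 = 185.6 kips.

φR_n ≈ 186 kips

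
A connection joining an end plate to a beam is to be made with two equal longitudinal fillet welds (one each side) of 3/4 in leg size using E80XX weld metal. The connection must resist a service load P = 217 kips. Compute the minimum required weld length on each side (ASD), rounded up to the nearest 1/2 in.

E80XX → F_EXX = 80 ksi.
Throat t_e = 0.707 × 0.75 = 0.5302 in.
r_n/Ω = (0.6 × 80 × 0.5302) / 2.0 = 12.73 kip/in.
L_req = P / (r_n/Ω) = 217 / 12.73 = 17.05 in total.
Per side: 17.05 / 2 = 8.526 in.
Round up → use L = 9 in on each side.

L = 9 in on each side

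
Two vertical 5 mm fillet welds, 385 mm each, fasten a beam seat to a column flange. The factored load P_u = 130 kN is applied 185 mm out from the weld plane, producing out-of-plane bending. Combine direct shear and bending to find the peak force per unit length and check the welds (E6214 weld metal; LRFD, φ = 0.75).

f_max ≈ 515 N/mm; adequate

E62XX → F_EXX = 620 MPa.
L_w = 2 × 385 = 770 mm; section modulus (unit throat) S = 2 × L²/6 = 49410 mm².
Direct shear f_v = P/L_w = 130×10³/770 = 168.8 N/mm.
Moment M = P × e = 130×10³ × 185 = 24050000 N·mm; bending f_b = M/S = 486.8 N/mm.
f_max = √(f_v² + f_b²) = √(168.8² + 486.8²) = 515.2 N/mm.
φr_n = 0.75 × 0.6 × 620 × (0.707 × 5) = 986.3 N/mm → adequate.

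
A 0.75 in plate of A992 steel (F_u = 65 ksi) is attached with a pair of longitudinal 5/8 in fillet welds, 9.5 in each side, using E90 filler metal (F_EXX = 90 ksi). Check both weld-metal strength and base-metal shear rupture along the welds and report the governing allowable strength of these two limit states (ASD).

R_n/Ω ≈ 227 kip (weld metal governs)

t_e = 0.707 × 0.625 = 0.4419 in; L = 19 in.
Weld metal: R_n/Ω = (1/2.0) × 0.6 × 90 × 0.4419 × 19 = 226.7 kip.
Base metal (shear rupture): R_n/Ω = (1/2.0) × 0.6 × 65 × 0.75 × 19 = 277.9 kip.
Governing: weld metal.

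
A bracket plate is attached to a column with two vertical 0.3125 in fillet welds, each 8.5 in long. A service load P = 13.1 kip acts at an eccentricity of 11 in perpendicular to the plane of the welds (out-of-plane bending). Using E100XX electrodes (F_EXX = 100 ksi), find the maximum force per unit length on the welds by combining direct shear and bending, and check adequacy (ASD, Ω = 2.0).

f_max ≈ 6.03 kip/in; adequate

L_w = 2 × 8.5 = 17 in; section modulus (unit throat) S = 2 × L²/6 = 24.08 in².
Direct shear f_v = P/L_w = 13.1/17 = 0.7706 kip/in.
Moment M = P × e = 13.1 × 11 = 144.1 kip·in; bending f_b = M/S = 5.983 kip/in.
f_max = √(f_v² + f_b²) = √(0.7706² + 5.983²) = 6.033 kip/in.
r_n/Ω = (1/2.0) × 0.6 × 100 × (0.707 × 0.3125) = 6.628 kip/in → adequate.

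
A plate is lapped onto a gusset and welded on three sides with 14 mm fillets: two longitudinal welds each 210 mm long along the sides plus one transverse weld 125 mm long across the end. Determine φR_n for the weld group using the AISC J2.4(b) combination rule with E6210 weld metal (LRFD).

E62XX → F_EXX = 620 MPa.
t_e = 0.707 × 14 = 9.898 mm.
R_nwl = 0.6 × 620 × 9.898 × 420 × 10⁻³ = 1546 kN (longitudinal, 2 welds).
R_nwt = 0.6 × 620 × 9.898 × 125 × 10⁻³ = 460.3 kN (transverse, base value).
(i) R_nwl + R_nwt = 2007 kN; (ii) 0.85 R_nwl + 1.5 R_nwt = 2005 kN.
R_n = max = 2007 kN [governs: (i)]; φR_n = 1505 kN.

φR_n ≈ 1510 kN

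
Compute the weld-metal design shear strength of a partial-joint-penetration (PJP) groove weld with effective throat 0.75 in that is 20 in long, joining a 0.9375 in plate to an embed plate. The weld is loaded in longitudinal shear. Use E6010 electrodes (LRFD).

E60XX → F_EXX = 60 ksi.
Effective throat (given) t_e = 0.75 in.
A_we = 0.75 × 20 = 15 in².
F_nw = 0.6 F_EXX = 36 ksi.
φR_n = 0.75 × 36 × 15 = 405 kips.

φR_n ≈ 405 kips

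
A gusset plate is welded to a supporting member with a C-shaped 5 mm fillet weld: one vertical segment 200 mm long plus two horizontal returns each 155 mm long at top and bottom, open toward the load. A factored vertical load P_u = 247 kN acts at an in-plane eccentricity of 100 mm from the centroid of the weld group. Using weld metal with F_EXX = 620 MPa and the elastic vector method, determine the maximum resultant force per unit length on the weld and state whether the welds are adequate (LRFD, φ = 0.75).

f_max ≈ 1110 N/mm; NOT adequate

Total weld length L_w = 510 mm. Treat welds as unit-width lines.
Centroid: x̄ = 2×155×77.5 / 510 = 47.11 mm from the vertical weld.
Polar moment about centroid: J = I_x + I_y = [200³/12 + 2×155×100²] + [200×47.11² + 2(155³/12 + 155×30.39²)] = 5117000 mm³.
Direct shear f_v = P/L_w = 247×10³ / 510 = 484.3 N/mm (vertical).
Torsion M = P·e = 247×10³ × 100 = 24700000 N·mm.
Critical point at (x, y) = (107.9, 100) from centroid. f_tx = M·y/J = 482.7 N/mm; f_ty = M·x/J = 520.8 N/mm.
Resultant f_max = √[f_tx² + (f_v + f_ty)²] = √[482.7² + (484.3 + 520.8)²] = 1115 N/mm.
Capacity per unit length: φr_n = 0.75 × 0.6 × 620 × (0.707 × 5) = 986.3 N/mm.
1115 > 986.3 → NOT adequate.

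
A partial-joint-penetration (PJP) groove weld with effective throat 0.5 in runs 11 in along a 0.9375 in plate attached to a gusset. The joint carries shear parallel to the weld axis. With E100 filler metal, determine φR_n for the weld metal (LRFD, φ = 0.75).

φR_n ≈ 248 kip

E100XX → F_EXX = 100 ksi.
Effective throat (given) t_e = 0.5 in.
A_we = 0.5 × 11 = 5.5 in².
F_nw = 0.6 F_EXX = 60 ksi.
φR_n = 0.75 × 60 × 5.5 = 247.5 kip.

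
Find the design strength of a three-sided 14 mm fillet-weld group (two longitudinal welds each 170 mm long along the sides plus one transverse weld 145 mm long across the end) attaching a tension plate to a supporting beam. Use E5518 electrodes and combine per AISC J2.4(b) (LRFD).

φR_n ≈ 1240 kN

E55XX → F_EXX = 550 MPa.
t_e = 0.707 × 14 = 9.898 mm.
R_nwl = 0.6 × 550 × 9.898 × 340 × 10⁻³ = 1111 kN (longitudinal, 2 welds).
R_nwt = 0.6 × 550 × 9.898 × 145 × 10⁻³ = 473.6 kN (transverse, base value).
(i) R_nwl + R_nwt = 1584 kN; (ii) 0.85 R_nwl + 1.5 R_nwt = 1654 kN.
R_n = max = 1654 kN [governs: (ii)]; φR_n = 1241 kN.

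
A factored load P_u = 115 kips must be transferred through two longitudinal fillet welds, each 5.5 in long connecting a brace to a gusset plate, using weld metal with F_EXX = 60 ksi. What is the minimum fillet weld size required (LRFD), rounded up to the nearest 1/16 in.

w = 9/16 in

Total weld length L = 11 in.
Required throat t_e = P_u / (φ × 0.6 F_EXX × L) = 115 / (0.75 × 0.6 × 60 × 11) = 0.3872 in.
Required leg w = t_e / 0.707 = 0.5477 in → use 9/16 in.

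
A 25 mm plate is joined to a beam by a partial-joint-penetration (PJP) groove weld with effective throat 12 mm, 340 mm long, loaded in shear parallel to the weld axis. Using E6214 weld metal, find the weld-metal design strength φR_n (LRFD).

E62XX → F_EXX = 620 MPa.
Effective throat (given) t_e = 12 mm.
A_we = 12 × 340 = 4080 mm².
F_nw = 0.6 F_EXX = 372 MPa.
φR_n = 0.75 × 372 × 4080 × 10⁻³ = 1138 kN.

φR_n ≈ 1140 kN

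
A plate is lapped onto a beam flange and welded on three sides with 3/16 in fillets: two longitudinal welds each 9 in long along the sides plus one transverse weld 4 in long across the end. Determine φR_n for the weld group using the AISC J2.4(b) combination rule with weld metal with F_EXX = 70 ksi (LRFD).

φR_n ≈ 91.9 kips

t_e = 0.707 × 0.1875 = 0.1326 in.
R_nwl = 0.6 × 70 × 0.1326 × 18 = 100.2 kips (longitudinal, 2 welds).
R_nwt = 0.6 × 70 × 0.1326 × 4 = 22.27 kips (transverse, base value).
(i) R_nwl + R_nwt = 122.5 kips; (ii) 0.85 R_nwl + 1.5 R_nwt = 118.6 kips.
R_n = max = 122.5 kips [governs: (i)]; φR_n = 91.87 kips.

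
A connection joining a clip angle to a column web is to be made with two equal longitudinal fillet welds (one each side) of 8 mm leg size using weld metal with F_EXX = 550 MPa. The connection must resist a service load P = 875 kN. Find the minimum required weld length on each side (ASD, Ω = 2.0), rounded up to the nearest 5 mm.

Throat t_e = 0.707 × 8 = 5.656 mm.
r_n/Ω = (0.6 × 550 × 5.656) / 2.0 = 933.2 N/mm = 0.9332 kN/mm.
L_req = P / (r_n/Ω) = 875 / 0.9332 = 937.6 mm total.
Per side: 937.6 / 2 = 468.8 mm.
Round up → use L = 470 mm on each side.

L = 470 mm on each side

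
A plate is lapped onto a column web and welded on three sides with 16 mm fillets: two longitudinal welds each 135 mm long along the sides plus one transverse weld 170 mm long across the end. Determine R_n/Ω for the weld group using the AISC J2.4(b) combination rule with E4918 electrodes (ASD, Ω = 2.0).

E49XX → F_EXX = 490 MPa.
t_e = 0.707 × 16 = 11.31 mm.
R_nwl = 0.6 × 490 × 11.31 × 270 × 10⁻³ = 897.9 kN (longitudinal, 2 welds).
R_nwt = 0.6 × 490 × 11.31 × 170 × 10⁻³ = 565.4 kN (transverse, base value).
(i) R_nwl + R_nwt = 1463 kN; (ii) 0.85 R_nwl + 1.5 R_nwt = 1611 kN.
R_n = max = 1611 kN [governs: (ii)]; R_n/Ω = 805.7 kN.

R_n/Ω ≈ 806 kN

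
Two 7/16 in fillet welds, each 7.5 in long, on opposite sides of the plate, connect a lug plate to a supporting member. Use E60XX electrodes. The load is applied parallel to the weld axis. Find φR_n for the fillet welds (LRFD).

φR_n ≈ 125 kip

E60XX → F_EXX = 60 ksi.
Effective throat t_e = 0.707 × 0.4375 = 0.3093 in.
Total length L = 15 in; A_we = 0.3093 × 15 = 4.64 in².
F_nw = 0.6 F_EXX = 0.6 × 60 = 36 ksi.
φR_n = 0.75 × 36 × 4.64 = 125.3 kip.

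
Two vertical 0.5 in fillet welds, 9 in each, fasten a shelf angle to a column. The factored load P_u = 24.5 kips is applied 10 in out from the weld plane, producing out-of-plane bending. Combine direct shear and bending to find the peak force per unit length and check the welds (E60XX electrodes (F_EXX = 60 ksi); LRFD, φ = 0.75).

f_max ≈ 9.18 kip/in; adequate

L_w = 2 × 9 = 18 in; section modulus (unit throat) S = 2 × L²/6 = 27 in².
Direct shear f_v = P/L_w = 24.5/18 = 1.361 kip/in.
Moment M = P × e = 24.5 × 10 = 245 kip·in; bending f_b = M/S = 9.074 kip/in.
f_max = √(f_v² + f_b²) = √(1.361² + 9.074²) = 9.176 kip/in.
φr_n = 0.75 × 0.6 × 60 × (0.707 × 0.5) = 9.544 kip/in → adequate.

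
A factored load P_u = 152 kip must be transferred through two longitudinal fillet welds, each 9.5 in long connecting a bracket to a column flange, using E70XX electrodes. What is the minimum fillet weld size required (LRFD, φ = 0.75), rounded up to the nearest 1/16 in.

E70XX → F_EXX = 70 ksi.
Total weld length L = 19 in.
Required throat t_e = P_u / (φ × 0.6 F_EXX × L) = 152 / (0.75 × 0.6 × 70 × 19) = 0.254 in.
Required leg w = t_e / 0.707 = 0.3592 in → use 3/8 in.

w = 3/8 in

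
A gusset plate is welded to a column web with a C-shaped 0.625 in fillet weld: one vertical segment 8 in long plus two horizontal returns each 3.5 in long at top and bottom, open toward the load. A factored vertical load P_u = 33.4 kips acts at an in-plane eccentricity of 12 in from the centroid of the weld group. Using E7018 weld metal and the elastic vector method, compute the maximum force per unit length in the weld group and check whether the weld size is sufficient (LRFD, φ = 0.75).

E70XX → F_EXX = 70 ksi.
Total weld length L_w = 15 in. Treat welds as unit-width lines.
Centroid: x̄ = 2×3.5×1.75 / 15 = 0.8167 in from the vertical weld.
Polar moment about centroid: J = I_x + I_y = [8³/12 + 2×3.5×4²] + [8×0.8167² + 2(3.5³/12 + 3.5×0.9333²)] = 173.2 in³.
Direct shear f_v = P/L_w = 33.4 / 15 = 2.227 kip/in (vertical).
Torsion M = P·e = 33.4 × 12 = 400.8 kip·in.
Critical point at (x, y) = (2.683, 4) from centroid. f_tx = M·y/J = 9.254 kip/in; f_ty = M·x/J = 6.208 kip/in.
Resultant f_max = √[f_tx² + (f_v + f_ty)²] = √[9.254² + (2.227 + 6.208)²] = 12.52 kip/in.
Capacity per unit length: φr_n = 0.75 × 0.6 × 70 × (0.707 × 0.625) = 13.92 kip/in.
12.52 ≤ 13.92 → adequate.

f_max ≈ 12.5 kip/in; adequate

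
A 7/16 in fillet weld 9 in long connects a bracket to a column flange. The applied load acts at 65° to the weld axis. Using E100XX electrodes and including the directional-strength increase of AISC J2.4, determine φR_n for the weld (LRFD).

E100XX → F_EXX = 100 ksi.
t_e = 0.707 × 0.4375 = 0.3093 in; A_we = 0.3093 × 9 = 2.784 in².
Directional factor: 1.0 + 0.5 sin^1.5(65°) = 1.431.
F_nw = 0.6 × 100 × 1.431 = 85.88 ksi.
φR_n = 0.75 × 85.88 × 2.784 = 179.3 kip.

φR_n ≈ 179 kip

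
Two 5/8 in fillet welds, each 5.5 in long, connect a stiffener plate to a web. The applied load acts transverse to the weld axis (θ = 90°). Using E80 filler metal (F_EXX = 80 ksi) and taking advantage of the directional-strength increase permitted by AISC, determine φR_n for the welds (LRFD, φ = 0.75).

t_e = 0.707 × 0.625 = 0.4419 in; A_we = 0.4419 × 11 = 4.861 in².
Directional factor: 1.0 + 0.5 sin^1.5(90°) = 1.5.
F_nw = 0.6 × 80 × 1.5 = 72 ksi.
φR_n = 0.75 × 72 × 4.861 = 262.5 kips.

φR_n ≈ 262 kips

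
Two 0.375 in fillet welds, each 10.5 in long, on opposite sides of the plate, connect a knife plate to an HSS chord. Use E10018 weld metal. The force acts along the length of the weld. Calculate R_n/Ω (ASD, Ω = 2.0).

E100XX → F_EXX = 100 ksi.
Effective throat t_e = 0.707 × 0.375 = 0.2651 in.
Total length L = 21 in; A_we = 0.2651 × 21 = 5.568 in².
F_nw = 0.6 F_EXX = 0.6 × 100 = 60 ksi.
R_n = 60 × 5.568 = 334.1 kip; R_n/Ω = 334.1/2.0 = 167 kip.

R_n/Ω ≈ 167 kip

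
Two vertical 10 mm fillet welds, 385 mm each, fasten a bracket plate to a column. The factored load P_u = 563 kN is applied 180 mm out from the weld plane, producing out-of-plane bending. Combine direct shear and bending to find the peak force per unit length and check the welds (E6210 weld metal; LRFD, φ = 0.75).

f_max ≈ 2180 N/mm; NOT adequate

E62XX → F_EXX = 620 MPa.
L_w = 2 × 385 = 770 mm; section modulus (unit throat) S = 2 × L²/6 = 49410 mm².
Direct shear f_v = P/L_w = 563×10³/770 = 731.2 N/mm.
Moment M = P × e = 563×10³ × 180 = 101340000 N·mm; bending f_b = M/S = 2051 N/mm.
f_max = √(f_v² + f_b²) = √(731.2² + 2051²) = 2177 N/mm.
φr_n = 0.75 × 0.6 × 620 × (0.707 × 10) = 1973 N/mm → NOT adequate.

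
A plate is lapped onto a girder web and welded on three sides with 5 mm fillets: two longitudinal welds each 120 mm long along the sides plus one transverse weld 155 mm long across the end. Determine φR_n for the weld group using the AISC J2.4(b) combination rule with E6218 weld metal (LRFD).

φR_n ≈ 431 kN

E62XX → F_EXX = 620 MPa.
t_e = 0.707 × 5 = 3.535 mm.
R_nwl = 0.6 × 620 × 3.535 × 240 × 10⁻³ = 315.6 kN (longitudinal, 2 welds).
R_nwt = 0.6 × 620 × 3.535 × 155 × 10⁻³ = 203.8 kN (transverse, base value).
(i) R_nwl + R_nwt = 519.4 kN; (ii) 0.85 R_nwl + 1.5 R_nwt = 574 kN.
R_n = max = 574 kN [governs: (ii)]; φR_n = 430.5 kN.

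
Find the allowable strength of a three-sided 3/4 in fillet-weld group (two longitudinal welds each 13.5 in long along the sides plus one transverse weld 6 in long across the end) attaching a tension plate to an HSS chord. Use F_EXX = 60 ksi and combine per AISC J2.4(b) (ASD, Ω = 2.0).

t_e = 0.707 × 0.75 = 0.5302 in.
R_nwl = 0.6 × 60 × 0.5302 × 27 = 515.4 kips (longitudinal, 2 welds).
R_nwt = 0.6 × 60 × 0.5302 × 6 = 114.5 kips (transverse, base value).
(i) R_nwl + R_nwt = 629.9 kips; (ii) 0.85 R_nwl + 1.5 R_nwt = 609.9 kips.
R_n = max = 629.9 kips [governs: (i)]; R_n/Ω = 315 kips.

R_n/Ω ≈ 315 kips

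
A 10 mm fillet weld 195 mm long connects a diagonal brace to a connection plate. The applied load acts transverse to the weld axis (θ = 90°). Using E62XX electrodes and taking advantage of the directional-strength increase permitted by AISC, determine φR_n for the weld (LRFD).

E62XX → F_EXX = 620 MPa.
t_e = 0.707 × 10 = 7.07 mm; A_we = 7.07 × 195 = 1379 mm².
Directional factor: 1.0 + 0.5 sin^1.5(90°) = 1.5.
F_nw = 0.6 × 620 × 1.5 = 558 MPa.
φR_n = 0.75 × 558 × 1379 × 10⁻³ = 577 kN.

φR_n ≈ 577 kN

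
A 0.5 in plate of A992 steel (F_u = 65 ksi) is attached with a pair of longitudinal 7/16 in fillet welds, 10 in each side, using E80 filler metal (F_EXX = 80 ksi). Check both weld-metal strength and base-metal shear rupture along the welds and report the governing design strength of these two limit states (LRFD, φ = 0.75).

t_e = 0.707 × 0.4375 = 0.3093 in; L = 20 in.
Weld metal: φR_n = 0.75 × 0.6 × 80 × 0.3093 × 20 = 222.7 kips.
Base metal (shear rupture): φR_n = 0.75 × 0.6 × 65 × 0.5 × 20 = 292.5 kips.
Governing: weld metal.

φR_n ≈ 223 kips (weld metal governs)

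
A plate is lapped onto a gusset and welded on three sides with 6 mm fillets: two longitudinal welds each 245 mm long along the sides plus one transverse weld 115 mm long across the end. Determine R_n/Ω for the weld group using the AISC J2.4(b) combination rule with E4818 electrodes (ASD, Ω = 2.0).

R_n/Ω ≈ 370 kN

E48XX → F_EXX = 480 MPa.
t_e = 0.707 × 6 = 4.242 mm.
R_nwl = 0.6 × 480 × 4.242 × 490 × 10⁻³ = 598.6 kN (longitudinal, 2 welds).
R_nwt = 0.6 × 480 × 4.242 × 115 × 10⁻³ = 140.5 kN (transverse, base value).
(i) R_nwl + R_nwt = 739.1 kN; (ii) 0.85 R_nwl + 1.5 R_nwt = 719.6 kN.
R_n = max = 739.1 kN [governs: (i)]; R_n/Ω = 369.6 kN.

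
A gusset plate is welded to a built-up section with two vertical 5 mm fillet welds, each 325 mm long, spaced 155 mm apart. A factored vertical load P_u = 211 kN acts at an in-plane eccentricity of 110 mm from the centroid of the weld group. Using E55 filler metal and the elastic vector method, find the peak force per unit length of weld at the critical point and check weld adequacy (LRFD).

f_max ≈ 644 N/mm; adequate

E55XX → F_EXX = 550 MPa.
Total weld length L_w = 650 mm. Treat welds as unit-width lines.
Polar moment about centroid: J = 2[d³/12 + d(b/2)²] = 2[325³/12 + 325×77.5²] = 9625000 mm³.
Direct shear f_v = P/L_w = 211×10³ / 650 = 324.6 N/mm (vertical).
Torsion M = P·e = 211×10³ × 110 = 23210000 N·mm.
Critical point at (x, y) = (77.5, 162.5) from centroid. f_tx = M·y/J = 391.8 N/mm; f_ty = M·x/J = 186.9 N/mm.
Resultant f_max = √[f_tx² + (f_v + f_ty)²] = √[391.8² + (324.6 + 186.9)²] = 644.3 N/mm.
Capacity per unit length: φr_n = 0.75 × 0.6 × 550 × (0.707 × 5) = 874.9 N/mm.
644.3 ≤ 874.9 → adequate.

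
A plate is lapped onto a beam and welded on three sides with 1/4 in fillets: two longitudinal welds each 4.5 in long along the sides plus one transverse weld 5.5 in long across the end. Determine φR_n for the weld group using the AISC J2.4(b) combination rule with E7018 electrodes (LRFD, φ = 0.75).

φR_n ≈ 88.5 kip

E70XX → F_EXX = 70 ksi.
t_e = 0.707 × 0.25 = 0.1767 in.
R_nwl = 0.6 × 70 × 0.1767 × 9 = 66.81 kip (longitudinal, 2 welds).
R_nwt = 0.6 × 70 × 0.1767 × 5.5 = 40.83 kip (transverse, base value).
(i) R_nwl + R_nwt = 107.6 kip; (ii) 0.85 R_nwl + 1.5 R_nwt = 118 kip.
R_n = max = 118 kip [governs: (ii)]; φR_n = 88.53 kip.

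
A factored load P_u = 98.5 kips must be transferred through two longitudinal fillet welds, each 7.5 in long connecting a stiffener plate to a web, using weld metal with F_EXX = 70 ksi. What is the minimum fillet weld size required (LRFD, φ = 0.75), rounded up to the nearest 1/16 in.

w = 5/16 in

Total weld length L = 15 in.
Required throat t_e = P_u / (φ × 0.6 F_EXX × L) = 98.5 / (0.75 × 0.6 × 70 × 15) = 0.2085 in.
Required leg w = t_e / 0.707 = 0.2949 in → use 5/16 in.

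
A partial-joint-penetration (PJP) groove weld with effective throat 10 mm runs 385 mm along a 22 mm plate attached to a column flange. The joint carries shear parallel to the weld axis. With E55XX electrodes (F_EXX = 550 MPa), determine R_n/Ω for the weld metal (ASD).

Effective throat (given) t_e = 10 mm.
A_we = 10 × 385 = 3850 mm².
F_nw = 0.6 F_EXX = 330 MPa.
R_n/Ω = (330 × 3850) / 2.0 × 10⁻³ = 635.2 kN.

R_n/Ω ≈ 635 kN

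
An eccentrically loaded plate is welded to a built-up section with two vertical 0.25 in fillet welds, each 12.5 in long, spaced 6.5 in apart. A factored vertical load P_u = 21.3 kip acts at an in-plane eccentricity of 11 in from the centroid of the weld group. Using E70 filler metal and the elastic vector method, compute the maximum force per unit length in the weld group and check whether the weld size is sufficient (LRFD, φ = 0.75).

f_max ≈ 3.28 kip/in; adequate

E70XX → F_EXX = 70 ksi.
Total weld length L_w = 25 in. Treat welds as unit-width lines.
Polar moment about centroid: J = 2[d³/12 + d(b/2)²] = 2[12.5³/12 + 12.5×3.25²] = 589.6 in³.
Direct shear f_v = P/L_w = 21.3 / 25 = 0.852 kip/in (vertical).
Torsion M = P·e = 21.3 × 11 = 234.3 kip·in.
Critical point at (x, y) = (3.25, 6.25) from centroid. f_tx = M·y/J = 2.484 kip/in; f_ty = M·x/J = 1.292 kip/in.
Resultant f_max = √[f_tx² + (f_v + f_ty)²] = √[2.484² + (0.852 + 1.292)²] = 3.281 kip/in.
Capacity per unit length: φr_n = 0.75 × 0.6 × 70 × (0.707 × 0.25) = 5.568 kip/in.
3.281 ≤ 5.568 → adequate.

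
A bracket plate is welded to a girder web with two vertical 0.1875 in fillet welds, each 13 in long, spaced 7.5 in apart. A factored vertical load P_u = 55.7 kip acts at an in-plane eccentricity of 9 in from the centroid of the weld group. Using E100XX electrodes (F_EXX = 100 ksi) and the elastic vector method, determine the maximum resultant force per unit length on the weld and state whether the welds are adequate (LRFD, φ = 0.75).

f_max ≈ 6.48 kip/in; NOT adequate

Total weld length L_w = 26 in. Treat welds as unit-width lines.
Polar moment about centroid: J = 2[d³/12 + d(b/2)²] = 2[13³/12 + 13×3.75²] = 731.8 in³.
Direct shear f_v = P/L_w = 55.7 / 26 = 2.142 kip/in (vertical).
Torsion M = P·e = 55.7 × 9 = 501.3 kip·in.
Critical point at (x, y) = (3.75, 6.5) from centroid. f_tx = M·y/J = 4.453 kip/in; f_ty = M·x/J = 2.569 kip/in.
Resultant f_max = √[f_tx² + (f_v + f_ty)²] = √[4.453² + (2.142 + 2.569)²] = 6.482 kip/in.
Capacity per unit length: φr_n = 0.75 × 0.6 × 100 × (0.707 × 0.1875) = 5.965 kip/in.
6.482 > 5.965 → NOT adequate.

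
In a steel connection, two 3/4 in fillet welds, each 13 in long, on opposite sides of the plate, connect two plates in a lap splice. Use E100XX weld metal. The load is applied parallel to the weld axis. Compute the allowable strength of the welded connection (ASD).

E100XX → F_EXX = 100 ksi.
Effective throat t_e = 0.707 × 0.75 = 0.5302 in.
Total length L = 26 in; A_we = 0.5302 × 26 = 13.79 in².
F_nw = 0.6 F_EXX = 0.6 × 100 = 60 ksi.
R_n = 60 × 13.79 = 827.2 kips; R_n/Ω = 827.2/2.0 = 413.6 kips.

R_n/Ω ≈ 414 kips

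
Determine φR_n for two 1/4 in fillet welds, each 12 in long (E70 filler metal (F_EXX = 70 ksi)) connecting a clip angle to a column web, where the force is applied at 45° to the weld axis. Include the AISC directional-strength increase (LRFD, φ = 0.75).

t_e = 0.707 × 0.25 = 0.1767 in; A_we = 0.1767 × 24 = 4.242 in².
Directional factor: 1.0 + 0.5 sin^1.5(45°) = 1.297.
F_nw = 0.6 × 70 × 1.297 = 54.49 ksi.
φR_n = 0.75 × 54.49 × 4.242 = 173.3 kip.

φR_n ≈ 173 kip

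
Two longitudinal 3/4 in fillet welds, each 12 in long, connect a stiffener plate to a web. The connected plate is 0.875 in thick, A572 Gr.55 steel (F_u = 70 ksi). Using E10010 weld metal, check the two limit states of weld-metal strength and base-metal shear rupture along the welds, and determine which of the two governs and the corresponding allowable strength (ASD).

R_n/Ω ≈ 382 kips (weld metal governs)

E100XX → F_EXX = 100 ksi.
t_e = 0.707 × 0.75 = 0.5302 in; L = 24 in.
Weld metal: R_n/Ω = (1/2.0) × 0.6 × 100 × 0.5302 × 24 = 381.8 kips.
Base metal (shear rupture): R_n/Ω = (1/2.0) × 0.6 × 70 × 0.875 × 24 = 441 kips.
Governing: weld metal.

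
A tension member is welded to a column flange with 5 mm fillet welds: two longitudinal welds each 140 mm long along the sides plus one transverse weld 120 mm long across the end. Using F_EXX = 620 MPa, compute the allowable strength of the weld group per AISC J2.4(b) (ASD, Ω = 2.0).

t_e = 0.707 × 5 = 3.535 mm.
R_nwl = 0.6 × 620 × 3.535 × 280 × 10⁻³ = 368.2 kN (longitudinal, 2 welds).
R_nwt = 0.6 × 620 × 3.535 × 120 × 10⁻³ = 157.8 kN (transverse, base value).
(i) R_nwl + R_nwt = 526 kN; (ii) 0.85 R_nwl + 1.5 R_nwt = 549.7 kN.
R_n = max = 549.7 kN [governs: (ii)]; R_n/Ω = 274.8 kN.

R_n/Ω ≈ 275 kN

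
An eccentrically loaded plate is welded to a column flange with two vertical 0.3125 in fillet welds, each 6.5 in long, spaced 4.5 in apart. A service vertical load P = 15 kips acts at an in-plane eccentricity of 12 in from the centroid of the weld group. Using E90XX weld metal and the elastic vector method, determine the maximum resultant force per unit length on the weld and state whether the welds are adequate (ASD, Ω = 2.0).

E90XX → F_EXX = 90 ksi.
Total weld length L_w = 13 in. Treat welds as unit-width lines.
Polar moment about centroid: J = 2[d³/12 + d(b/2)²] = 2[6.5³/12 + 6.5×2.25²] = 111.6 in³.
Direct shear f_v = P/L_w = 15 / 13 = 1.154 kip/in (vertical).
Torsion M = P·e = 15 × 12 = 180 kip·in.
Critical point at (x, y) = (2.25, 3.25) from centroid. f_tx = M·y/J = 5.243 kip/in; f_ty = M·x/J = 3.63 kip/in.
Resultant f_max = √[f_tx² + (f_v + f_ty)²] = √[5.243² + (1.154 + 3.63)²] = 7.097 kip/in.
Capacity per unit length: r_n/Ω = (1/2.0) × 0.6 × 90 × (0.707 × 0.3125) = 5.965 kip/in.
7.097 > 5.965 → NOT adequate.

f_max ≈ 7.1 kip/in; NOT adequate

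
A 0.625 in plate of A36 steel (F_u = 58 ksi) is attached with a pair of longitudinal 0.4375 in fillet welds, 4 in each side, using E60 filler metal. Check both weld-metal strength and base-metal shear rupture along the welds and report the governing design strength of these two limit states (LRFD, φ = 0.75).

E60XX → F_EXX = 60 ksi.
t_e = 0.707 × 0.4375 = 0.3093 in; L = 8 in.
Weld metal: φR_n = 0.75 × 0.6 × 60 × 0.3093 × 8 = 66.81 kips.
Base metal (shear rupture): φR_n = 0.75 × 0.6 × 58 × 0.625 × 8 = 130.5 kips.
Governing: weld metal.

φR_n ≈ 66.8 kips (weld metal governs)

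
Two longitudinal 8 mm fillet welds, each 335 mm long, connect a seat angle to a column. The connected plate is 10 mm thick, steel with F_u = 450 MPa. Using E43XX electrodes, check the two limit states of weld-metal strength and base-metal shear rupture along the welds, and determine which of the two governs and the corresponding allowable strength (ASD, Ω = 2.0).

E43XX → F_EXX = 430 MPa.
t_e = 0.707 × 8 = 5.656 mm; L = 670 mm.
Weld metal: R_n/Ω = (1/2.0) × 0.6 × 430 × 5.656 × 670 × 10⁻³ = 488.8 kN.
Base metal (shear rupture): R_n/Ω = (1/2.0) × 0.6 × 450 × 10 × 670 × 10⁻³ = 904.5 kN.
Governing: weld metal.

R_n/Ω ≈ 489 kN (weld metal governs)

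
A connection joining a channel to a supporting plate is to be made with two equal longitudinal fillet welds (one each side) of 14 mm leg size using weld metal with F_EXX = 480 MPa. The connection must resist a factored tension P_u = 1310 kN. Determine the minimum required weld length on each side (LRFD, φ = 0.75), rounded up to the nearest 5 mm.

Throat t_e = 0.707 × 14 = 9.898 mm.
φr_n = 0.75 × 0.6 × 480 × 9.898 × 10⁻³ = 2.138 kN/mm.
L_req = P_u / φr_n = 1310 / 2.138 = 612.7 mm total.
Per side: 612.7 / 2 = 306.4 mm.
Round up → use L = 310 mm on each side.

L = 310 mm on each side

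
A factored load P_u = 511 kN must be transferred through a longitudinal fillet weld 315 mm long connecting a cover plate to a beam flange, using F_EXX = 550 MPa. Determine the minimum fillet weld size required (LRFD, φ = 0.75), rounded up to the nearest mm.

w = 10 mm

Total weld length L = 315 mm.
Required throat t_e = P_u / (φ × 0.6 F_EXX × L) = 511 / (0.75 × 0.6 × 550 × 315 × 10⁻³) = 6.554 mm.
Required leg w = t_e / 0.707 = 9.271 mm → use 10 mm.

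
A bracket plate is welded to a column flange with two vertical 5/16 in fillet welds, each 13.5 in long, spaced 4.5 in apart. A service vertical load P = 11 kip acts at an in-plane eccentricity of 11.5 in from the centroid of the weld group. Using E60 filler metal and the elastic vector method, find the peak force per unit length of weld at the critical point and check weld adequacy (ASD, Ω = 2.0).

E60XX → F_EXX = 60 ksi.
Total weld length L_w = 27 in. Treat welds as unit-width lines.
Polar moment about centroid: J = 2[d³/12 + d(b/2)²] = 2[13.5³/12 + 13.5×2.25²] = 546.8 in³.
Direct shear f_v = P/L_w = 11 / 27 = 0.4074 kip/in (vertical).
Torsion M = P·e = 11 × 11.5 = 126.5 kip·in.
Critical point at (x, y) = (2.25, 6.75) from centroid. f_tx = M·y/J = 1.562 kip/in; f_ty = M·x/J = 0.5206 kip/in.
Resultant f_max = √[f_tx² + (f_v + f_ty)²] = √[1.562² + (0.4074 + 0.5206)²] = 1.817 kip/in.
Capacity per unit length: r_n/Ω = (1/2.0) × 0.6 × 60 × (0.707 × 0.3125) = 3.977 kip/in.
1.817 ≤ 3.977 → adequate.

f_max ≈ 1.82 kip/in; adequate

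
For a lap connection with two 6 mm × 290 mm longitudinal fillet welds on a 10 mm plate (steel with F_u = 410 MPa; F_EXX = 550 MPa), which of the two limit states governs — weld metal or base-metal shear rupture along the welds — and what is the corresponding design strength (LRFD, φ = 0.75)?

φR_n ≈ 609 kN (weld metal governs)

t_e = 0.707 × 6 = 4.242 mm; L = 580 mm.
Weld metal: φR_n = 0.75 × 0.6 × 550 × 4.242 × 580 × 10⁻³ = 608.9 kN.
Base metal (shear rupture): φR_n = 0.75 × 0.6 × 410 × 10 × 580 × 10⁻³ = 1070 kN.
Governing: weld metal.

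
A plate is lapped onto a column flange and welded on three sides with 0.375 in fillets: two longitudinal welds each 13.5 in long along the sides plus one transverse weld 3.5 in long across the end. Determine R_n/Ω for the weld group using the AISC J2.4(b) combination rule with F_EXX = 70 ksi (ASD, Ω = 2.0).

R_n/Ω ≈ 170 kips

t_e = 0.707 × 0.375 = 0.2651 in.
R_nwl = 0.6 × 70 × 0.2651 × 27 = 300.7 kips (longitudinal, 2 welds).
R_nwt = 0.6 × 70 × 0.2651 × 3.5 = 38.97 kips (transverse, base value).
(i) R_nwl + R_nwt = 339.6 kips; (ii) 0.85 R_nwl + 1.5 R_nwt = 314 kips.
R_n = max = 339.6 kips [governs: (i)]; R_n/Ω = 169.8 kips.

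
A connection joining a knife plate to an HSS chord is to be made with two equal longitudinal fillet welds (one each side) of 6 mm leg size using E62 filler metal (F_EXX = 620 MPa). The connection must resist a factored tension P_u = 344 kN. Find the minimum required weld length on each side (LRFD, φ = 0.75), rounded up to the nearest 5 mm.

L = 150 mm on each side

Throat t_e = 0.707 × 6 = 4.242 mm.
φr_n = 0.75 × 0.6 × 620 × 4.242 × 10⁻³ = 1.184 kN/mm.
L_req = P_u / φr_n = 344 / 1.184 = 290.7 mm total.
Per side: 290.7 / 2 = 145.3 mm.
Round up → use L = 150 mm on each side.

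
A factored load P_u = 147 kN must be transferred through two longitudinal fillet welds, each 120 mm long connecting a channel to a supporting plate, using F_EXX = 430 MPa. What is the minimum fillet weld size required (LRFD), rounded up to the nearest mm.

w = 5 mm

Total weld length L = 240 mm.
Required throat t_e = P_u / (φ × 0.6 F_EXX × L) = 147 / (0.75 × 0.6 × 430 × 240 × 10⁻³) = 3.165 mm.
Required leg w = t_e / 0.707 = 4.477 mm → use 5 mm.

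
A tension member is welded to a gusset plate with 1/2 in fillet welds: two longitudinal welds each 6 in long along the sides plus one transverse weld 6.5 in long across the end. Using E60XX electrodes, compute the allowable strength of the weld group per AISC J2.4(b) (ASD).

E60XX → F_EXX = 60 ksi.
t_e = 0.707 × 0.5 = 0.3535 in.
R_nwl = 0.6 × 60 × 0.3535 × 12 = 152.7 kip (longitudinal, 2 welds).
R_nwt = 0.6 × 60 × 0.3535 × 6.5 = 82.72 kip (transverse, base value).
(i) R_nwl + R_nwt = 235.4 kip; (ii) 0.85 R_nwl + 1.5 R_nwt = 253.9 kip.
R_n = max = 253.9 kip [governs: (ii)]; R_n/Ω = 126.9 kip.

R_n/Ω ≈ 127 kip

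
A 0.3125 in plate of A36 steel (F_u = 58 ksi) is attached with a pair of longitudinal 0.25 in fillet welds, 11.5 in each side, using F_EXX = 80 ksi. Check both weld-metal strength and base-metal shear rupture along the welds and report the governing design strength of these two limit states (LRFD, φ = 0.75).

φR_n ≈ 146 kips (weld metal governs)

t_e = 0.707 × 0.25 = 0.1767 in; L = 23 in.
Weld metal: φR_n = 0.75 × 0.6 × 80 × 0.1767 × 23 = 146.3 kips.
Base metal (shear rupture): φR_n = 0.75 × 0.6 × 58 × 0.3125 × 23 = 187.6 kips.
Governing: weld metal.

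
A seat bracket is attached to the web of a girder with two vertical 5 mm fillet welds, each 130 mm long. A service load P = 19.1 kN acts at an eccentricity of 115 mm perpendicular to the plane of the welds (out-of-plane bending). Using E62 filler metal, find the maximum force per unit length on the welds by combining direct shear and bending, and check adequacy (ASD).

f_max ≈ 397 N/mm; adequate

E62XX → F_EXX = 620 MPa.
L_w = 2 × 130 = 260 mm; section modulus (unit throat) S = 2 × L²/6 = 5633 mm².
Direct shear f_v = P/L_w = 19.1×10³/260 = 73.46 N/mm.
Moment M = P × e = 19.1×10³ × 115 = 2196500 N·mm; bending f_b = M/S = 389.9 N/mm.
f_max = √(f_v² + f_b²) = √(73.46² + 389.9²) = 396.8 N/mm.
r_n/Ω = (1/2.0) × 0.6 × 620 × (0.707 × 5) = 657.5 N/mm → adequate.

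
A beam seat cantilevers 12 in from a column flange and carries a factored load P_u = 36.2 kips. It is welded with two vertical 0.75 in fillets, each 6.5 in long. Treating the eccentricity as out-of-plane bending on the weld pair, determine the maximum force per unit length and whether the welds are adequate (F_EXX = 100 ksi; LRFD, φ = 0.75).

L_w = 2 × 6.5 = 13 in; section modulus (unit throat) S = 2 × L²/6 = 14.08 in².
Direct shear f_v = P/L_w = 36.2/13 = 2.785 kip/in.
Moment M = P × e = 36.2 × 12 = 434.4 kip·in; bending f_b = M/S = 30.84 kip/in.
f_max = √(f_v² + f_b²) = √(2.785² + 30.84²) = 30.97 kip/in.
φr_n = 0.75 × 0.6 × 100 × (0.707 × 0.75) = 23.86 kip/in → NOT adequate.

f_max ≈ 31 kip/in; NOT adequate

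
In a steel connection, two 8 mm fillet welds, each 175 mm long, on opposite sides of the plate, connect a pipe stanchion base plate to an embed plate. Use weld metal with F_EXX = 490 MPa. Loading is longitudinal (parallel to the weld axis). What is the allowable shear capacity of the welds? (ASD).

Effective throat t_e = 0.707 × 8 = 5.656 mm.
Total length L = 350 mm; A_we = 5.656 × 350 = 1980 mm².
F_nw = 0.6 F_EXX = 0.6 × 490 = 294 MPa.
R_n = 294 × 1980 × 10⁻³ = 582 kN; R_n/Ω = 582/2.0 = 291 kN.

R_n/Ω ≈ 291 kN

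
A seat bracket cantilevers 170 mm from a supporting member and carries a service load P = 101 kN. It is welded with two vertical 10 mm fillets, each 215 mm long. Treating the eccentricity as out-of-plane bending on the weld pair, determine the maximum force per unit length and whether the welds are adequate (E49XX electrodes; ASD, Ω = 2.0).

E49XX → F_EXX = 490 MPa.
L_w = 2 × 215 = 430 mm; section modulus (unit throat) S = 2 × L²/6 = 15410 mm².
Direct shear f_v = P/L_w = 101×10³/430 = 234.9 N/mm.
Moment M = P × e = 101×10³ × 170 = 17170000 N·mm; bending f_b = M/S = 1114 N/mm.
f_max = √(f_v² + f_b²) = √(234.9² + 1114²) = 1139 N/mm.
r_n/Ω = (1/2.0) × 0.6 × 490 × (0.707 × 10) = 1039 N/mm → NOT adequate.

f_max ≈ 1140 N/mm; NOT adequate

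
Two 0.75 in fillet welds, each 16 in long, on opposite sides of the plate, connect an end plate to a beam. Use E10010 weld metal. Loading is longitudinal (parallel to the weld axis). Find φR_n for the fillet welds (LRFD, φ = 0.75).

φR_n ≈ 764 kip

E100XX → F_EXX = 100 ksi.
Effective throat t_e = 0.707 × 0.75 = 0.5302 in.
Total length L = 32 in; A_we = 0.5302 × 32 = 16.97 in².
F_nw = 0.6 F_EXX = 0.6 × 100 = 60 ksi.
φR_n = 0.75 × 60 × 16.97 = 763.6 kip.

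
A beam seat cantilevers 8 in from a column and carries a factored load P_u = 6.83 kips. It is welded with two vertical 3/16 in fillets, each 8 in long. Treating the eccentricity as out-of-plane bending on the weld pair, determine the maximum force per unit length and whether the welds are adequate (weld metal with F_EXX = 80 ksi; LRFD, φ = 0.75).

L_w = 2 × 8 = 16 in; section modulus (unit throat) S = 2 × L²/6 = 21.33 in².
Direct shear f_v = P/L_w = 6.83/16 = 0.4269 kip/in.
Moment M = P × e = 6.83 × 8 = 54.64 kip·in; bending f_b = M/S = 2.561 kip/in.
f_max = √(f_v² + f_b²) = √(0.4269² + 2.561²) = 2.597 kip/in.
φr_n = 0.75 × 0.6 × 80 × (0.707 × 0.1875) = 4.772 kip/in → adequate.

f_max ≈ 2.6 kip/in; adequate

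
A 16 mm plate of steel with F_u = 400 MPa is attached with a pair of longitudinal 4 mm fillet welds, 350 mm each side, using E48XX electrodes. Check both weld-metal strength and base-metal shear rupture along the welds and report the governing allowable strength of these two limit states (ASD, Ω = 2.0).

R_n/Ω ≈ 285 kN (weld metal governs)

E48XX → F_EXX = 480 MPa.
t_e = 0.707 × 4 = 2.828 mm; L = 700 mm.
Weld metal: R_n/Ω = (1/2.0) × 0.6 × 480 × 2.828 × 700 × 10⁻³ = 285.1 kN.
Base metal (shear rupture): R_n/Ω = (1/2.0) × 0.6 × 400 × 16 × 700 × 10⁻³ = 1344 kN.
Governing: weld metal.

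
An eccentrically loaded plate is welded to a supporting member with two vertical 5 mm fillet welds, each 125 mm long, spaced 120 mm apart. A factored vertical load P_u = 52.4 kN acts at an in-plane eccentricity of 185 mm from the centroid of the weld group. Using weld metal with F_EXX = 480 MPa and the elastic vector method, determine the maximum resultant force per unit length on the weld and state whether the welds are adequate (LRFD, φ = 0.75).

Total weld length L_w = 250 mm. Treat welds as unit-width lines.
Polar moment about centroid: J = 2[d³/12 + d(b/2)²] = 2[125³/12 + 125×60²] = 1226000 mm³.
Direct shear f_v = P/L_w = 52.4×10³ / 250 = 209.6 N/mm (vertical).
Torsion M = P·e = 52.4×10³ × 185 = 9694000 N·mm.
Critical point at (x, y) = (60, 62.5) from centroid. f_tx = M·y/J = 494.4 N/mm; f_ty = M·x/J = 474.6 N/mm.
Resultant f_max = √[f_tx² + (f_v + f_ty)²] = √[494.4² + (209.6 + 474.6)²] = 844.1 N/mm.
Capacity per unit length: φr_n = 0.75 × 0.6 × 480 × (0.707 × 5) = 763.6 N/mm.
844.1 > 763.6 → NOT adequate.

f_max ≈ 844 N/mm; NOT adequate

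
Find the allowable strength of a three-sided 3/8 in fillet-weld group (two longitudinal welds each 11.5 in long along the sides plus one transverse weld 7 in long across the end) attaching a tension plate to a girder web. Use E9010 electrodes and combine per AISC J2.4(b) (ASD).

R_n/Ω ≈ 215 kips

E90XX → F_EXX = 90 ksi.
t_e = 0.707 × 0.375 = 0.2651 in.
R_nwl = 0.6 × 90 × 0.2651 × 23 = 329.3 kips (longitudinal, 2 welds).
R_nwt = 0.6 × 90 × 0.2651 × 7 = 100.2 kips (transverse, base value).
(i) R_nwl + R_nwt = 429.5 kips; (ii) 0.85 R_nwl + 1.5 R_nwt = 430.2 kips.
R_n = max = 430.2 kips [governs: (ii)]; R_n/Ω = 215.1 kips.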